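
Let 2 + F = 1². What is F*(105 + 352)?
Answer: -457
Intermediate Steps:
F = -1 (F = -2 + 1² = -2 + 1 = -1)
F*(105 + 352) = -(105 + 352) = -1*457 = -457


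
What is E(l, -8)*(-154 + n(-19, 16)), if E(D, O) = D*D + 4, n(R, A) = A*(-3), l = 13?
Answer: -34946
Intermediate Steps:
n(R, A) = -3*A
E(D, O) = 4 + D² (E(D, O) = D² + 4 = 4 + D²)
E(l, -8)*(-154 + n(-19, 16)) = (4 + 13²)*(-154 - 3*16) = (4 + 169)*(-154 - 48) = 173*(-202) = -34946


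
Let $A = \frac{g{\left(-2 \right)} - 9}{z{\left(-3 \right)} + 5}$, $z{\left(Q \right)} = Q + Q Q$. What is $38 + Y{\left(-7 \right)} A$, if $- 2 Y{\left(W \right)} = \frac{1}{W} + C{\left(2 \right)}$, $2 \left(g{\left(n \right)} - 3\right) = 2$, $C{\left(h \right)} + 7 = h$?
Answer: $\frac{2836}{77} \approx 36.831$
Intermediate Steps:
$C{\left(h \right)} = -7 + h$
$g{\left(n \right)} = 4$ ($g{\left(n \right)} = 3 + \frac{1}{2} \cdot 2 = 3 + 1 = 4$)
$z{\left(Q \right)} = Q + Q^{2}$
$A = - \frac{5}{11}$ ($A = \frac{4 - 9}{- 3 \left(1 - 3\right) + 5} = - \frac{5}{\left(-3\right) \left(-2\right) + 5} = - \frac{5}{6 + 5} = - \frac{5}{11} \approx -0.45455$)
$Y{\left(W \right)} = \frac{5}{2} - \frac{1}{2 W}$ ($Y{\left(W \right)} = - \frac{\frac{1}{W} + \left(-7 + 2\right)}{2} = - \frac{\frac{1}{W} - 5}{2} = - \frac{-5 + \frac{1}{W}}{2} = \frac{5}{2} - \frac{1}{2 W}$)
$38 + Y{\left(-7 \right)} A = 38 + \frac{-1 + 5 \left(-7\right)}{2 \left(-7\right)} \left(- \frac{5}{11}\right) = 38 + \frac{1}{2} \left(- \frac{1}{7}\right) \left(-1 - 35\right) \left(- \frac{5}{11}\right) = 38 + \frac{1}{2} \left(- \frac{1}{7}\right) \left(-36\right) \left(- \frac{5}{11}\right) = 38 + \frac{18}{7} \left(- \frac{5}{11}\right) = 38 - \frac{90}{77} = \frac{2836}{77}$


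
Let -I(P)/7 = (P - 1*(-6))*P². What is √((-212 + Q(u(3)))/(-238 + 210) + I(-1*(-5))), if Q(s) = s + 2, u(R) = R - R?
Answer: I*√7670/2 ≈ 43.789*I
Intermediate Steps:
u(R) = 0
Q(s) = 2 + s
I(P) = -7*P²*(6 + P) (I(P) = -7*(P - 1*(-6))*P² = -7*(P + 6)*P² = -7*(6 + P)*P² = -7*P²*(6 + P))
√((-212 + Q(u(3)))/(-238 + 210) + I(-1*(-5))) = √((-212 + (2 + 0))/(-238 + 210) + 7*(-1*(-5))²*(-6 - (-1)*(-5))) = √((-212 + 2)/(-28) + 7*5²*(-6 - 1*5)) = √(-210*(-1/28) + 7*25*(-6 - 5)) = √(15/2 + 7*25*(-11)) = √(15/2 - 1925) = √(-3835/2) = I*√7670/2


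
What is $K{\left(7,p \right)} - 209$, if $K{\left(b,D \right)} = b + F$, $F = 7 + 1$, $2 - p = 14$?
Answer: $-194$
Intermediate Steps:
$p = -12$ ($p = 2 - 14 = -12$)
$F = 8$
$K{\left(b,D \right)} = 8 + b$ ($K{\left(b,D \right)} = b + 8 = 8 + b$)
$K{\left(7,p \right)} - 209 = \left(8 + 7\right) - 209 = 15 - 209 = -194$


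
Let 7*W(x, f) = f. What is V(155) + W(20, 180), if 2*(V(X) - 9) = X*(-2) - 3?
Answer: -1705/14 ≈ -121.79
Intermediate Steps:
V(X) = 15/2 - X (V(X) = 9 + (X*(-2) - 3)/2 = 9 + (-2*X - 3)/2 = 9 + (-3 - 2*X)/2 = 9 + (-3/2 - X) = 15/2 - X)
W(x, f) = f/7
V(155) + W(20, 180) = (15/2 - 1*155) + (⅐)*180 = (15/2 - 155) + 180/7 = -295/2 + 180/7 = -1705/14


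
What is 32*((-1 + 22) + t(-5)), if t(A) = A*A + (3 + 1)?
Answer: 1600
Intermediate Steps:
t(A) = 4 + A² (t(A) = A² + 4 = 4 + A²)
32*((-1 + 22) + t(-5)) = 32*((-1 + 22) + (4 + (-5)²)) = 32*(21 + (4 + 25)) = 32*(21 + 29) = 32*50 = 1600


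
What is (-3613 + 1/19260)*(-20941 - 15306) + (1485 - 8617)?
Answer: 2522160117293/19260 ≈ 1.3095e+8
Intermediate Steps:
(-3613 + 1/19260)*(-20941 - 15306) + (1485 - 8617) = (-3613 + 1/19260)*(-36247) - 7132 = -69586379/19260*(-36247) - 7132 = 2522297479613/19260 - 7132 = 2522160117293/19260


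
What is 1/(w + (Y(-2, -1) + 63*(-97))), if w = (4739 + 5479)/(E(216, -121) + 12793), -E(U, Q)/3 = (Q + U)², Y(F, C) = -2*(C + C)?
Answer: -7141/43615196 ≈ -0.00016373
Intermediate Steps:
Y(F, C) = -4*C
E(U, Q) = -3*(Q + U)²
w = -5109/7141 (w = (4739 + 5479)/(-3*(-121 + 216)² + 12793) = 10218/(-3*95² + 12793) = 10218/(-3*9025 + 12793) = 10218/(-27075 + 12793) = 10218/(-14282) = 10218*(-1/14282) = -5109/7141 ≈ -0.71545)
1/(w + (Y(-2, -1) + 63*(-97))) = 1/(-5109/7141 + (-4*(-1) + 63*(-97))) = 1/(-5109/7141 + (4 - 6111)) = 1/(-5109/7141 - 6107) = 1/(-43615196/7141) = -7141/43615196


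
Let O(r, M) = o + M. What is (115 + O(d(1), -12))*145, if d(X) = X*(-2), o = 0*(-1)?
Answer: 14935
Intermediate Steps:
o = 0
d(X) = -2*X
O(r, M) = M (O(r, M) = 0 + M = M)
(115 + O(d(1), -12))*145 = (115 - 12)*145 = 103*145 = 14935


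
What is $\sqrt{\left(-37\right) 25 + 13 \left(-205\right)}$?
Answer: $i \sqrt{3590} \approx 59.917 i$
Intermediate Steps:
$\sqrt{\left(-37\right) 25 + 13 \left(-205\right)} = \sqrt{-925 - 2665} = \sqrt{-3590} = i \sqrt{3590}$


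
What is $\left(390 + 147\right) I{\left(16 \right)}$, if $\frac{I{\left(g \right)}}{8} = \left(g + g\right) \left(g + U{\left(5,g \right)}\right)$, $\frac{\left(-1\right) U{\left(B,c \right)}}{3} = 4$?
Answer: $549888$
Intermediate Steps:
$U{\left(B,c \right)} = -12$ ($U{\left(B,c \right)} = \left(-3\right) 4 = -12$)
$I{\left(g \right)} = 16 g \left(-12 + g\right)$ ($I{\left(g \right)} = 8 \left(g + g\right) \left(g - 12\right) = 8 \cdot 2 g \left(-12 + g\right) = 16 g \left(-12 + g\right)$)
$\left(390 + 147\right) I{\left(16 \right)} = \left(390 + 147\right) 16 \cdot 16 \left(-12 + 16\right) = 537 \cdot 16 \cdot 16 \cdot 4 = 537 \cdot 1024 = 549888$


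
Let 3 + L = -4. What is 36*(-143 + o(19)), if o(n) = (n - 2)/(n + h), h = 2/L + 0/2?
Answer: -670104/131 ≈ -5115.3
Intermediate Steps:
L = -7 (L = -3 - 4 = -7)
h = -2/7 (h = 2/(-7) + 0/2 = 2*(-1/7) + 0*(1/2) = -2/7 + 0 = -2/7 ≈ -0.28571)
o(n) = (-2 + n)/(-2/7 + n) (o(n) = (n - 2)/(n - 2/7) = (-2 + n)/(-2/7 + n))
36*(-143 + o(19)) = 36*(-143 + 7*(-2 + 19)/(-2 + 7*19)) = 36*(-143 + 7*17/(-2 + 133)) = 36*(-143 + 7*17/131) = 36*(-143 + 7*(1/131)*17) = 36*(-143 + 119/131) = 36*(-18614/131) = -670104/131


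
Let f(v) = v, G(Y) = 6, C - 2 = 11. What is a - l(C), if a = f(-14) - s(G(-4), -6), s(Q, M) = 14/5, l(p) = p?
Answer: -149/5 ≈ -29.800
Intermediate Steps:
C = 13 (C = 2 + 11 = 13)
s(Q, M) = 14/5 (s(Q, M) = 14*(⅕) = 14/5)
a = -84/5 (a = -14 - 1*14/5 = -14 - 14/5 = -84/5 ≈ -16.800)
a - l(C) = -84/5 - 1*13 = -84/5 - 13 = -149/5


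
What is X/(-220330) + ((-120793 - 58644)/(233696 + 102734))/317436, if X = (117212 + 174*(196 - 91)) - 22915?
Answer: -1202163156641737/2353014091344840 ≈ -0.51090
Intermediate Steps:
X = 112567 (X = (117212 + 174*105) - 22915 = (117212 + 18270) - 22915 = 135482 - 22915 = 112567)
X/(-220330) + ((-120793 - 58644)/(233696 + 102734))/317436 = 112567/(-220330) + ((-120793 - 58644)/(233696 + 102734))/317436 = 112567*(-1/220330) - 179437/336430*(1/317436) = -112567/220330 - 179437*1/336430*(1/317436) = -112567/220330 - 179437/336430*1/317436 = -112567/220330 - 179437/106794993480 = -1202163156641737/2353014091344840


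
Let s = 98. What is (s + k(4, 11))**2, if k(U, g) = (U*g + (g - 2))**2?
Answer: 8450649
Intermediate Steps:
k(U, g) = (-2 + g + U*g)**2 (k(U, g) = (U*g + (-2 + g))**2 = (-2 + g + U*g)**2)
(s + k(4, 11))**2 = (98 + (-2 + 11 + 4*11)**2)**2 = (98 + (-2 + 11 + 44)**2)**2 = (98 + 53**2)**2 = (98 + 2809)**2 = 2907**2 = 8450649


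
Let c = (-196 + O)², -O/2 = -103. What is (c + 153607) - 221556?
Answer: -67849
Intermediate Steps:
O = 206 (O = -2*(-103) = 206)
c = 100 (c = (-196 + 206)² = 10² = 100)
(c + 153607) - 221556 = (100 + 153607) - 221556 = 153707 - 221556 = -67849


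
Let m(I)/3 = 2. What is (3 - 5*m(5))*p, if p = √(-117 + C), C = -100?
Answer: -27*I*√217 ≈ -397.73*I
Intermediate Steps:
m(I) = 6 (m(I) = 3*2 = 6)
p = I*√217 (p = √(-117 - 100) = √(-217) = I*√217 ≈ 14.731*I)
(3 - 5*m(5))*p = (3 - 5*6)*(I*√217) = (3 - 30)*(I*√217) = -27*I*√217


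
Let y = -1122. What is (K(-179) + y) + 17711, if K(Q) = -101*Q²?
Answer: -3219552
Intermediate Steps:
(K(-179) + y) + 17711 = (-101*(-179)² - 1122) + 17711 = (-101*32041 - 1122) + 17711 = (-3236141 - 1122) + 17711 = -3237263 + 17711 = -3219552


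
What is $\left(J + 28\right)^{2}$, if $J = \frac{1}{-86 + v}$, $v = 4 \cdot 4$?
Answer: $\frac{3837681}{4900} \approx 783.2$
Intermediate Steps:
$v = 16$
$J = - \frac{1}{70}$ ($J = \frac{1}{-86 + 16} = \frac{1}{-70} = - \frac{1}{70} \approx -0.014286$)
$\left(J + 28\right)^{2} = \left(- \frac{1}{70} + 28\right)^{2} = \left(\frac{1959}{70}\right)^{2} = \frac{3837681}{4900}$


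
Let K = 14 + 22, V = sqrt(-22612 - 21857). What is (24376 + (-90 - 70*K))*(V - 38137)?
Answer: -830089942 + 587682*I*sqrt(61) ≈ -8.3009e+8 + 4.5899e+6*I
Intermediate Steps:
V = 27*I*sqrt(61) (V = sqrt(-44469) = 27*I*sqrt(61) ≈ 210.88*I)
K = 36
(24376 + (-90 - 70*K))*(V - 38137) = (24376 + (-90 - 70*36))*(27*I*sqrt(61) - 38137) = (24376 + (-90 - 2520))*(-38137 + 27*I*sqrt(61)) = (24376 - 2610)*(-38137 + 27*I*sqrt(61)) = 21766*(-38137 + 27*I*sqrt(61)) = -830089942 + 587682*I*sqrt(61)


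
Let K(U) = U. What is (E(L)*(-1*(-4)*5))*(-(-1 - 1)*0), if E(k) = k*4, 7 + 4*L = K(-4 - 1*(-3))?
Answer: 0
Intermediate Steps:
L = -2 (L = -7/4 + (-4 - 1*(-3))/4 = -7/4 + (-4 + 3)/4 = -7/4 + (¼)*(-1) = -7/4 - ¼ = -2)
E(k) = 4*k
(E(L)*(-1*(-4)*5))*(-(-1 - 1)*0) = ((4*(-2))*(-1*(-4)*5))*(-(-1 - 1)*0) = (-32*5)*(-(-2)*0) = (-8*20)*(-1*0) = -160*0 = 0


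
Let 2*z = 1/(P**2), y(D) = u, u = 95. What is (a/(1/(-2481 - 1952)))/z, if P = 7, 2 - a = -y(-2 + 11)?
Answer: -42140098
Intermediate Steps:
y(D) = 95
a = 97 (a = 2 - (-1)*95 = 2 - 1*(-95) = 2 + 95 = 97)
z = 1/98 (z = 1/(2*(7**2)) = (1/2)/49 = (1/2)*(1/49) = 1/98 ≈ 0.010204)
(a/(1/(-2481 - 1952)))/z = (97/(1/(-2481 - 1952)))/(1/98) = (97/(1/(-4433)))*98 = (97/(-1/4433))*98 = (97*(-4433))*98 = -430001*98 = -42140098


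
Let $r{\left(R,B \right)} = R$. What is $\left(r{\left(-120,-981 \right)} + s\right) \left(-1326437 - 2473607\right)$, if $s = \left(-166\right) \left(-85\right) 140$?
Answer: $-7506150912320$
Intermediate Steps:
$s = 1975400$ ($s = 14110 \cdot 140 = 1975400$)
$\left(r{\left(-120,-981 \right)} + s\right) \left(-1326437 - 2473607\right) = \left(-120 + 1975400\right) \left(-1326437 - 2473607\right) = 1975280 \left(-3800044\right) = -7506150912320$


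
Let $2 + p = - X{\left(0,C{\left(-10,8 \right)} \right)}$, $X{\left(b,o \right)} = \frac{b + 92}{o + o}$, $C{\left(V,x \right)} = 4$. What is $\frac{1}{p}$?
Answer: $- \frac{2}{27} \approx -0.074074$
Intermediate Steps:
$X{\left(b,o \right)} = \frac{92 + b}{2 o}$
$p = - \frac{27}{2}$ ($p = -2 - \frac{92 + 0}{2 \cdot 4} = -2 - \frac{1}{2} \cdot \frac{1}{4} \cdot 92 = -2 - \frac{23}{2} = - \frac{27}{2} \approx -13.5$)
$\frac{1}{p} = \frac{1}{- \frac{27}{2}} = - \frac{2}{27}$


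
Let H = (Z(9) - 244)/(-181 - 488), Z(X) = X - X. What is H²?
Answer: 59536/447561 ≈ 0.13302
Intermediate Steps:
Z(X) = 0
H = 244/669 (H = (0 - 244)/(-181 - 488) = -244/(-669) = -244*(-1/669) = 244/669 ≈ 0.36472)
H² = (244/669)² = 59536/447561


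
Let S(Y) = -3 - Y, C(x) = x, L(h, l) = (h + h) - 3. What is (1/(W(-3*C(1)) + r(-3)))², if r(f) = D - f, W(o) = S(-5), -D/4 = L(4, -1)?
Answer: 1/225 ≈ 0.0044444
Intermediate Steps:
L(h, l) = -3 + 2*h (L(h, l) = 2*h - 3 = -3 + 2*h)
D = -20 (D = -4*(-3 + 2*4) = -4*(-3 + 8) = -4*5 = -20)
W(o) = 2 (W(o) = -3 - 1*(-5) = -3 + 5 = 2)
r(f) = -20 - f
(1/(W(-3*C(1)) + r(-3)))² = (1/(2 + (-20 - 1*(-3))))² = (1/(2 + (-20 + 3)))² = (1/(2 - 17))² = (1/(-15))² = (-1/15)² = 1/225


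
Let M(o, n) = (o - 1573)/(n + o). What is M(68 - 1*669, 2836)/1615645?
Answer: -2174/3610966575 ≈ -6.0205e-7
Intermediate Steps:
M(o, n) = (-1573 + o)/(n + o)
M(68 - 1*669, 2836)/1615645 = ((-1573 + (68 - 1*669))/(2836 + (68 - 1*669)))/1615645 = ((-1573 + (68 - 669))/(2836 + (68 - 669)))*(1/1615645) = ((-1573 - 601)/(2836 - 601))*(1/1615645) = (-2174/2235)*(1/1615645) = ((1/2235)*(-2174))*(1/1615645) = -2174/2235*1/1615645 = -2174/3610966575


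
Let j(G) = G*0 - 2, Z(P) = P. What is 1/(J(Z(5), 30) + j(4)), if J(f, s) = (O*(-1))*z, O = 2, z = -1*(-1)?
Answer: -1/4 ≈ -0.25000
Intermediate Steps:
z = 1
j(G) = -2 (j(G) = 0 - 2 = -2)
J(f, s) = -2 (J(f, s) = (2*(-1))*1 = -2*1 = -2)
1/(J(Z(5), 30) + j(4)) = 1/(-2 - 2) = 1/(-4) = -1/4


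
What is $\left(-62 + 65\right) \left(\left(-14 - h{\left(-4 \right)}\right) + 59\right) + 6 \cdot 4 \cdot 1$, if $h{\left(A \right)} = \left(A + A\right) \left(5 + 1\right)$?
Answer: $303$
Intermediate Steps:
$h{\left(A \right)} = 12 A$ ($h{\left(A \right)} = 2 A 6 = 12 A$)
$\left(-62 + 65\right) \left(\left(-14 - h{\left(-4 \right)}\right) + 59\right) + 6 \cdot 4 \cdot 1 = \left(-62 + 65\right) \left(\left(-14 - 12 \left(-4\right)\right) + 59\right) + 6 \cdot 4 \cdot 1 = 3 \left(\left(-14 - -48\right) + 59\right) + 24 \cdot 1 = 3 \left(\left(-14 + 48\right) + 59\right) + 24 = 3 \left(34 + 59\right) + 24 = 3 \cdot 93 + 24 = 279 + 24 = 303$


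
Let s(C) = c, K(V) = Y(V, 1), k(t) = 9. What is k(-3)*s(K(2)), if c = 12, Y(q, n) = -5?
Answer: 108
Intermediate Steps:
K(V) = -5
s(C) = 12
k(-3)*s(K(2)) = 9*12 = 108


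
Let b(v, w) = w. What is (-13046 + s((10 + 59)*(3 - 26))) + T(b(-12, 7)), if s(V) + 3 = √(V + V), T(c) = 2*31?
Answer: -12987 + 23*I*√6 ≈ -12987.0 + 56.338*I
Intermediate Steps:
T(c) = 62
s(V) = -3 + √2*√V (s(V) = -3 + √(V + V) = -3 + √(2*V) = -3 + √2*√V)
(-13046 + s((10 + 59)*(3 - 26))) + T(b(-12, 7)) = (-13046 + (-3 + √2*√((10 + 59)*(3 - 26)))) + 62 = (-13046 + (-3 + √2*√(69*(-23)))) + 62 = (-13046 + (-3 + √2*√(-1587))) + 62 = (-13046 + (-3 + √2*(23*I*√3))) + 62 = (-13046 + (-3 + 23*I*√6)) + 62 = (-13049 + 23*I*√6) + 62 = -12987 + 23*I*√6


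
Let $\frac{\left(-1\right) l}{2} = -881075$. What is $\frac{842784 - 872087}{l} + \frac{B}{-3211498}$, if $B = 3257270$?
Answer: $- \frac{2916952428197}{2829570600350} \approx -1.0309$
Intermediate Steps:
$l = 1762150$ ($l = \left(-2\right) \left(-881075\right) = 1762150$)
$\frac{842784 - 872087}{l} + \frac{B}{-3211498} = \frac{842784 - 872087}{1762150} + \frac{3257270}{-3211498} = \left(842784 - 872087\right) \frac{1}{1762150} + 3257270 \left(- \frac{1}{3211498}\right) = \left(-29303\right) \frac{1}{1762150} - \frac{1628635}{1605749} = - \frac{29303}{1762150} - \frac{1628635}{1605749} = - \frac{2916952428197}{2829570600350}$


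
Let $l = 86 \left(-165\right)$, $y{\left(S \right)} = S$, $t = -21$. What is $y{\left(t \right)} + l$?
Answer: $-14211$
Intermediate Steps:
$l = -14190$
$y{\left(t \right)} + l = -21 - 14190 = -14211$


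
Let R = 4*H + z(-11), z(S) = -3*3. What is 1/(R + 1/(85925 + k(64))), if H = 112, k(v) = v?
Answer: 85989/37749172 ≈ 0.0022779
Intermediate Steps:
z(S) = -9
R = 439 (R = 4*112 - 9 = 448 - 9 = 439)
1/(R + 1/(85925 + k(64))) = 1/(439 + 1/(85925 + 64)) = 1/(439 + 1/85989) = 1/(37749172/85989) = 85989/37749172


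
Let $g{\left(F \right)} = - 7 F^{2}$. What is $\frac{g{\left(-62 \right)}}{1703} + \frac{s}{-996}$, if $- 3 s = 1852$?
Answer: $- \frac{19311787}{1272141} \approx -15.181$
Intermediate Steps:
$s = - \frac{1852}{3}$ ($s = \left(- \frac{1}{3}\right) 1852 = - \frac{1852}{3} \approx -617.33$)
$\frac{g{\left(-62 \right)}}{1703} + \frac{s}{-996} = \frac{\left(-7\right) \left(-62\right)^{2}}{1703} - \frac{1852}{3 \left(-996\right)} = \left(-7\right) 3844 \cdot \frac{1}{1703} - - \frac{463}{747} = \left(-26908\right) \frac{1}{1703} + \frac{463}{747} = - \frac{26908}{1703} + \frac{463}{747} = - \frac{19311787}{1272141}$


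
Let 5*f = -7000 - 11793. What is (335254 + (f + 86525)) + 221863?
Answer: 3199417/5 ≈ 6.3988e+5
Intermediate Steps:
f = -18793/5 (f = (-7000 - 11793)/5 = (1/5)*(-18793) = -18793/5 ≈ -3758.6)
(335254 + (f + 86525)) + 221863 = (335254 + (-18793/5 + 86525)) + 221863 = (335254 + 413832/5) + 221863 = 2090102/5 + 221863 = 3199417/5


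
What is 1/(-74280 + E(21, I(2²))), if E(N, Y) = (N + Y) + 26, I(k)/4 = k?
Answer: -1/74217 ≈ -1.3474e-5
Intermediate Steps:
I(k) = 4*k
E(N, Y) = 26 + N + Y
1/(-74280 + E(21, I(2²))) = 1/(-74280 + (26 + 21 + 4*2²)) = 1/(-74280 + (26 + 21 + 4*4)) = 1/(-74280 + (26 + 21 + 16)) = 1/(-74280 + 63) = 1/(-74217) = -1/74217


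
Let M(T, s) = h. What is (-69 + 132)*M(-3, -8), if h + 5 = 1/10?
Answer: -3087/10 ≈ -308.70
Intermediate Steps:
h = -49/10 (h = -5 + 1/10 = -5 + ⅒ = -49/10 ≈ -4.9000)
M(T, s) = -49/10
(-69 + 132)*M(-3, -8) = (-69 + 132)*(-49/10) = 63*(-49/10) = -3087/10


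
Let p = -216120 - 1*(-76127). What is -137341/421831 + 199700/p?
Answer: -103466429313/59053387183 ≈ -1.7521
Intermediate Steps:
p = -139993 (p = -216120 + 76127 = -139993)
-137341/421831 + 199700/p = -137341/421831 + 199700/(-139993) = -137341*1/421831 + 199700*(-1/139993) = -137341/421831 - 199700/139993 = -103466429313/59053387183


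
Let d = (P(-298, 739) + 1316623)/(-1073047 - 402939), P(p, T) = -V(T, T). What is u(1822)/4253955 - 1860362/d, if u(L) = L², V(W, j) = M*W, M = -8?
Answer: 155744059118066600/75013391679 ≈ 2.0762e+6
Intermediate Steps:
V(W, j) = -8*W
P(p, T) = 8*T (P(p, T) = -(-8)*T = 8*T)
d = -1322535/1475986 (d = (8*739 + 1316623)/(-1073047 - 402939) = (5912 + 1316623)/(-1475986) = 1322535*(-1/1475986) = -1322535/1475986 ≈ -0.89604)
u(1822)/4253955 - 1860362/d = 1822²/4253955 - 1860362/(-1322535/1475986) = 3319684*(1/4253955) - 1860362*(-1475986/1322535) = 3319684/4253955 + 2745868266932/1322535 = 155744059118066600/75013391679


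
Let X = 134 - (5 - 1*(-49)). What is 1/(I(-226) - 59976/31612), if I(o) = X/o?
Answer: -127577/287206 ≈ -0.44420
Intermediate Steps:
X = 80 (X = 134 - (5 + 49) = 134 - 1*54 = 134 - 54 = 80)
I(o) = 80/o
1/(I(-226) - 59976/31612) = 1/(80/(-226) - 59976/31612) = 1/(80*(-1/226) - 59976*1/31612) = 1/(-40/113 - 2142/1129) = 1/(-287206/127577) = -127577/287206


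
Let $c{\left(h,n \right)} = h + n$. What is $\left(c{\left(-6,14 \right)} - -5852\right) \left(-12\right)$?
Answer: $-70320$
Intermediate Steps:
$\left(c{\left(-6,14 \right)} - -5852\right) \left(-12\right) = \left(\left(-6 + 14\right) - -5852\right) \left(-12\right) = \left(8 + 5852\right) \left(-12\right) = 5860 \left(-12\right) = -70320$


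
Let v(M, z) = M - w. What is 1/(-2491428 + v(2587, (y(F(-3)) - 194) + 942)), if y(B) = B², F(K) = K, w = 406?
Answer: -1/2489247 ≈ -4.0173e-7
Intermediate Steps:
v(M, z) = -406 + M (v(M, z) = M - 1*406 = M - 406 = -406 + M)
1/(-2491428 + v(2587, (y(F(-3)) - 194) + 942)) = 1/(-2491428 + (-406 + 2587)) = 1/(-2491428 + 2181) = 1/(-2489247) = -1/2489247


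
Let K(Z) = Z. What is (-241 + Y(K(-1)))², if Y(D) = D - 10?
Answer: 63504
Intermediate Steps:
Y(D) = -10 + D
(-241 + Y(K(-1)))² = (-241 + (-10 - 1))² = (-241 - 11)² = (-252)² = 63504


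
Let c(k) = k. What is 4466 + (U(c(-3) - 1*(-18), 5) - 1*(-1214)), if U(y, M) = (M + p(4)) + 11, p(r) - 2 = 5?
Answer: 5703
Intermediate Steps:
p(r) = 7 (p(r) = 2 + 5 = 7)
U(y, M) = 18 + M (U(y, M) = (M + 7) + 11 = (7 + M) + 11 = 18 + M)
4466 + (U(c(-3) - 1*(-18), 5) - 1*(-1214)) = 4466 + ((18 + 5) - 1*(-1214)) = 4466 + (23 + 1214) = 4466 + 1237 = 5703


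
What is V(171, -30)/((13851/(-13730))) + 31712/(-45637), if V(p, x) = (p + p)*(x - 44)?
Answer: 92733640808/3696597 ≈ 25086.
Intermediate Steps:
V(p, x) = 2*p*(-44 + x) (V(p, x) = (2*p)*(-44 + x) = 2*p*(-44 + x))
V(171, -30)/((13851/(-13730))) + 31712/(-45637) = (2*171*(-44 - 30))/((13851/(-13730))) + 31712/(-45637) = (2*171*(-74))/((13851*(-1/13730))) + 31712*(-1/45637) = -25308/(-13851/13730) - 31712/45637 = -25308*(-13730/13851) - 31712/45637 = 2032040/81 - 31712/45637 = 92733640808/3696597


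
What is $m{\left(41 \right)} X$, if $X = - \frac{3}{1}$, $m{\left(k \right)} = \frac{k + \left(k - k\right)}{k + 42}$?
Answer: $- \frac{123}{83} \approx -1.4819$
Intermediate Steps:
$m{\left(k \right)} = \frac{k}{42 + k}$ ($m{\left(k \right)} = \frac{k + 0}{42 + k} = \frac{k}{42 + k}$)
$X = -3$ ($X = \left(-3\right) 1 = -3$)
$m{\left(41 \right)} X = \frac{41}{42 + 41} \left(-3\right) = \frac{41}{83} \left(-3\right) = - \frac{123}{83}$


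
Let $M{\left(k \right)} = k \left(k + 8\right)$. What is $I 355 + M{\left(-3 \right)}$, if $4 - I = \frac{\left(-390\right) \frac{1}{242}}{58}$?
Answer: $\frac{9929515}{7018} \approx 1414.9$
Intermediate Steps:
$I = \frac{28267}{7018}$ ($I = 4 - \frac{\left(-390\right) \frac{1}{242}}{58} = 4 - \left(-390\right) \frac{1}{242} \cdot \frac{1}{58} = 4 - \left(- \frac{195}{121}\right) \frac{1}{58} = 4 - - \frac{195}{7018} = 4 + \frac{195}{7018} = \frac{28267}{7018} \approx 4.0278$)
$M{\left(k \right)} = k \left(8 + k\right)$
$I 355 + M{\left(-3 \right)} = \frac{28267}{7018} \cdot 355 - 3 \left(8 - 3\right) = \frac{10034785}{7018} - 15 = \frac{9929515}{7018}$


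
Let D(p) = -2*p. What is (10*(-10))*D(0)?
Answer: 0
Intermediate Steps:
(10*(-10))*D(0) = (10*(-10))*(-2*0) = -100*0 = 0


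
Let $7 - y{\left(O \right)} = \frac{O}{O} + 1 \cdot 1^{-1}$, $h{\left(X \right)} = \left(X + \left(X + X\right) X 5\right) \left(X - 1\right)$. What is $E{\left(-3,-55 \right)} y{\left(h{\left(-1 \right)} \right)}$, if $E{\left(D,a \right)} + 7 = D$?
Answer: $-50$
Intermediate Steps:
$E{\left(D,a \right)} = -7 + D$
$h{\left(X \right)} = \left(-1 + X\right) \left(X + 10 X^{2}\right)$ ($h{\left(X \right)} = \left(X + 2 X 5 X\right) \left(-1 + X\right) = \left(X + 10 X^{2}\right) \left(-1 + X\right) = \left(-1 + X\right) \left(X + 10 X^{2}\right)$)
$y{\left(O \right)} = 5$ ($y{\left(O \right)} = 7 - \left(\frac{O}{O} + 1 \cdot 1^{-1}\right) = 7 - \left(1 + 1 \cdot 1\right) = 7 - \left(1 + 1\right) = 7 - 2 = 5$)
$E{\left(-3,-55 \right)} y{\left(h{\left(-1 \right)} \right)} = \left(-7 - 3\right) 5 = \left(-10\right) 5 = -50$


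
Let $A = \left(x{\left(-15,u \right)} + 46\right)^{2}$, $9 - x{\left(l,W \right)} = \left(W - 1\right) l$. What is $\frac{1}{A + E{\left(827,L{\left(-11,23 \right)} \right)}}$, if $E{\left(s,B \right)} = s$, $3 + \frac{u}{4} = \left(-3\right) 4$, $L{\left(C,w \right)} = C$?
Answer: $\frac{1}{740427} \approx 1.3506 \cdot 10^{-6}$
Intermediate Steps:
$u = -60$ ($u = -12 + 4 \left(\left(-3\right) 4\right) = -12 + 4 \left(-12\right) = -12 - 48 = -60$)
$x{\left(l,W \right)} = 9 - l \left(-1 + W\right)$ ($x{\left(l,W \right)} = 9 - \left(W - 1\right) l = 9 - \left(-1 + W\right) l = 9 - l \left(-1 + W\right)$)
$A = 739600$ ($A = \left(\left(9 - 15 - \left(-60\right) \left(-15\right)\right) + 46\right)^{2} = \left(\left(9 - 15 - 900\right) + 46\right)^{2} = \left(-906 + 46\right)^{2} = \left(-860\right)^{2} = 739600$)
$\frac{1}{A + E{\left(827,L{\left(-11,23 \right)} \right)}} = \frac{1}{739600 + 827} = \frac{1}{740427}$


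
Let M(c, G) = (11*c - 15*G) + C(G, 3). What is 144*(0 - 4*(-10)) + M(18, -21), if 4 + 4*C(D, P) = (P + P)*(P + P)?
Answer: 6281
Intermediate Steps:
C(D, P) = -1 + P² (C(D, P) = -1 + ((P + P)*(P + P))/4 = -1 + ((2*P)*(2*P))/4 = -1 + (4*P²)/4 = -1 + P²)
M(c, G) = 8 - 15*G + 11*c (M(c, G) = (11*c - 15*G) + (-1 + 3²) = (-15*G + 11*c) + (-1 + 9) = (-15*G + 11*c) + 8 = 8 - 15*G + 11*c)
144*(0 - 4*(-10)) + M(18, -21) = 144*(0 - 4*(-10)) + (8 - 15*(-21) + 11*18) = 144*(0 + 40) + (8 + 315 + 198) = 144*40 + 521 = 5760 + 521 = 6281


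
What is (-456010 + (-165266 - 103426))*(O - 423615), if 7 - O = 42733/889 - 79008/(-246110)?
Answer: 33587234501774550762/109395895 ≈ 3.0702e+11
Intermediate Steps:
O = -4527857106/109395895 (O = 7 - (42733/889 - 79008/(-246110)) = 7 - (42733*(1/889) - 79008*(-1/246110)) = 7 - (42733/889 + 39504/123055) = 7 - 1*5293628371/109395895 = 7 - 5293628371/109395895 = -4527857106/109395895 ≈ -41.390)
(-456010 + (-165266 - 103426))*(O - 423615) = (-456010 + (-165266 - 103426))*(-4527857106/109395895 - 423615) = (-456010 - 268692)*(-46346269917531/109395895) = -724702*(-46346269917531/109395895) = 33587234501774550762/109395895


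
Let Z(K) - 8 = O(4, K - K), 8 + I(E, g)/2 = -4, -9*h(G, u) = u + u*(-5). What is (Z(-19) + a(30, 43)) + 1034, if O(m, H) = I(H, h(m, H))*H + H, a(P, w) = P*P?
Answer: 1942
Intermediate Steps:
a(P, w) = P²
h(G, u) = 4*u/9 (h(G, u) = -(u + u*(-5))/9 = -(u - 5*u)/9 = -(-4)*u/9 = 4*u/9)
I(E, g) = -24 (I(E, g) = -16 + 2*(-4) = -16 - 8 = -24)
O(m, H) = -23*H (O(m, H) = -24*H + H = -23*H)
Z(K) = 8 (Z(K) = 8 - 23*(K - K) = 8 - 23*0 = 8 + 0 = 8)
(Z(-19) + a(30, 43)) + 1034 = (8 + 30²) + 1034 = (8 + 900) + 1034 = 908 + 1034 = 1942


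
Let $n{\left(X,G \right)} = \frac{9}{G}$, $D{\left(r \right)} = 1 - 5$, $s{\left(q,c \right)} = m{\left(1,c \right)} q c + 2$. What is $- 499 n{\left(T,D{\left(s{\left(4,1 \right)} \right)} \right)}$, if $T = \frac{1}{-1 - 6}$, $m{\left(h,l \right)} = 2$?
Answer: $\frac{4491}{4} \approx 1122.8$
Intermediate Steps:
$s{\left(q,c \right)} = 2 + 2 c q$ ($s{\left(q,c \right)} = 2 q c + 2 = 2 c q + 2 = 2 + 2 c q$)
$D{\left(r \right)} = -4$ ($D{\left(r \right)} = 1 - 5 = -4$)
$T = - \frac{1}{7}$ ($T = \frac{1}{-7} = - \frac{1}{7} \approx -0.14286$)
$- 499 n{\left(T,D{\left(s{\left(4,1 \right)} \right)} \right)} = - 499 \frac{9}{-4} = - 499 \cdot 9 \left(- \frac{1}{4}\right) = \left(-499\right) \left(- \frac{9}{4}\right) = \frac{4491}{4}$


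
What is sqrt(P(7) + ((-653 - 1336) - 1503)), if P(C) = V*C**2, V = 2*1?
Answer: I*sqrt(3394) ≈ 58.258*I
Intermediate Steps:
V = 2
P(C) = 2*C**2
sqrt(P(7) + ((-653 - 1336) - 1503)) = sqrt(2*7**2 + ((-653 - 1336) - 1503)) = sqrt(2*49 + (-1989 - 1503)) = sqrt(98 - 3492) = sqrt(-3394) = I*sqrt(3394)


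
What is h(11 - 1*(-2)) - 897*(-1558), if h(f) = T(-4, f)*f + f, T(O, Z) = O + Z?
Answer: 1397656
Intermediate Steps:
h(f) = f + f*(-4 + f) (h(f) = (-4 + f)*f + f = f*(-4 + f) + f = f + f*(-4 + f))
h(11 - 1*(-2)) - 897*(-1558) = (11 - 1*(-2))*(-3 + (11 - 1*(-2))) - 897*(-1558) = (11 + 2)*(-3 + (11 + 2)) + 1397526 = 13*(-3 + 13) + 1397526 = 13*10 + 1397526 = 130 + 1397526 = 1397656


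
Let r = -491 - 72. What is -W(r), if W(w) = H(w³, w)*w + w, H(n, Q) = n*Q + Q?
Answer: 56564242022637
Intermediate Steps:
r = -563
H(n, Q) = Q + Q*n (H(n, Q) = Q*n + Q = Q + Q*n)
W(w) = w + w²*(1 + w³) (W(w) = (w*(1 + w³))*w + w = w²*(1 + w³) + w = w + w²*(1 + w³))
-W(r) = -(-563)*(1 - 563 + (-563)⁴) = -(-563)*(1 - 563 + 100469346961) = -(-563)*100469346399 = -1*(-56564242022637) = 56564242022637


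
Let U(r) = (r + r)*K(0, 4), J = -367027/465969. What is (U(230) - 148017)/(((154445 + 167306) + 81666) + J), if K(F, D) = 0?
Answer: -68971333473/187979449046 ≈ -0.36691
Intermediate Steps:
J = -367027/465969 (J = -367027*1/465969 = -367027/465969 ≈ -0.78766)
U(r) = 0 (U(r) = (r + r)*0 = (2*r)*0 = 0)
(U(230) - 148017)/(((154445 + 167306) + 81666) + J) = (0 - 148017)/(((154445 + 167306) + 81666) - 367027/465969) = -148017/((321751 + 81666) - 367027/465969) = -148017/(403417 - 367027/465969) = -148017/187979449046/465969 = -148017*465969/187979449046 = -68971333473/187979449046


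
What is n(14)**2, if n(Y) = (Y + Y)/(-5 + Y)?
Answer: 784/81 ≈ 9.6790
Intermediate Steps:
n(Y) = 2*Y/(-5 + Y) (n(Y) = (2*Y)/(-5 + Y) = 2*Y/(-5 + Y))
n(14)**2 = (2*14/(-5 + 14))**2 = (2*14/9)**2 = (2*14*(1/9))**2 = (28/9)**2 = 784/81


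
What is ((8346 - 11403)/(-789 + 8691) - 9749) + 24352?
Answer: 38463283/2634 ≈ 14603.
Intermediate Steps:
((8346 - 11403)/(-789 + 8691) - 9749) + 24352 = (-3057/7902 - 9749) + 24352 = (-3057*1/7902 - 9749) + 24352 = (-1019/2634 - 9749) + 24352 = -25679885/2634 + 24352 = 38463283/2634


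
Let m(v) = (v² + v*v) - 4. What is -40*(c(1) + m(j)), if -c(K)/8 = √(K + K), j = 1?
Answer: 80 + 320*√2 ≈ 532.55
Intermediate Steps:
c(K) = -8*√2*√K (c(K) = -8*√(K + K) = -8*√2*√K)
m(v) = -4 + 2*v² (m(v) = (v² + v²) - 4 = 2*v² - 4 = -4 + 2*v²)
-40*(c(1) + m(j)) = -40*(-8*√2*√1 + (-4 + 2*1²)) = -40*(-8*√2*1 + (-4 + 2*1)) = -40*(-8*√2 + (-4 + 2)) = -40*(-8*√2 - 2) = -40*(-2 - 8*√2) = 80 + 320*√2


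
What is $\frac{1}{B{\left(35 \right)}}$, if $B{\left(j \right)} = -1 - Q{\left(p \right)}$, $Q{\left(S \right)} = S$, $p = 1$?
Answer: $- \frac{1}{2} \approx -0.5$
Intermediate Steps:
$B{\left(j \right)} = -2$ ($B{\left(j \right)} = -1 - 1 = -2$)
$\frac{1}{B{\left(35 \right)}} = \frac{1}{-2} = - \frac{1}{2}$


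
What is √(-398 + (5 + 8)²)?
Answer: I*√229 ≈ 15.133*I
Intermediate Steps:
√(-398 + (5 + 8)²) = √(-398 + 13²) = √(-398 + 169) = √(-229) = I*√229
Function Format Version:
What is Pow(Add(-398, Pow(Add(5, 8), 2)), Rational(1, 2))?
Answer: Mul(I, Pow(229, Rational(1, 2))) ≈ Mul(15.133, I)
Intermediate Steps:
Pow(Add(-398, Pow(Add(5, 8), 2)), Rational(1, 2)) = Pow(Add(-398, Pow(13, 2)), Rational(1, 2)) = Pow(Add(-398, 169), Rational(1, 2)) = Pow(-229, Rational(1, 2)) = Mul(I, Pow(229, Rational(1, 2)))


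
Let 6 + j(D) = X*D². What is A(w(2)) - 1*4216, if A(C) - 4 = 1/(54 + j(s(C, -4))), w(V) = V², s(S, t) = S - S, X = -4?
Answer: -202175/48 ≈ -4212.0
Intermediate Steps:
s(S, t) = 0
j(D) = -6 - 4*D²
A(C) = 193/48 (A(C) = 4 + 1/(54 + (-6 - 4*0²)) = 4 + 1/(54 + (-6 - 4*0)) = 4 + 1/(54 + (-6 + 0)) = 4 + 1/(54 - 6) = 4 + 1/48 = 193/48)
A(w(2)) - 1*4216 = 193/48 - 1*4216 = 193/48 - 4216 = -202175/48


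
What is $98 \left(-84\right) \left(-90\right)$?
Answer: $740880$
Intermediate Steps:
$98 \left(-84\right) \left(-90\right) = \left(-8232\right) \left(-90\right) = 740880$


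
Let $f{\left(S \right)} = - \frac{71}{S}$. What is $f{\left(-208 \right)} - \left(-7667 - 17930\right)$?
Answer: $\frac{5324247}{208} \approx 25597.0$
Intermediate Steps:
$f{\left(-208 \right)} - \left(-7667 - 17930\right) = - \frac{71}{-208} - \left(-7667 - 17930\right) = \left(-71\right) \left(- \frac{1}{208}\right) - \left(-7667 - 17930\right) = \frac{71}{208} - -25597 = \frac{71}{208} + 25597 = \frac{5324247}{208}$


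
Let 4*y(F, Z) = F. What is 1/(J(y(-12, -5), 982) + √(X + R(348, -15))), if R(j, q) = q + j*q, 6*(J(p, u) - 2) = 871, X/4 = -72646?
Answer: 5298/11429173 - 36*I*√295819/11429173 ≈ 0.00046355 - 0.0017132*I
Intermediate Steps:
X = -290584 (X = 4*(-72646) = -290584)
y(F, Z) = F/4
J(p, u) = 883/6 (J(p, u) = 2 + (⅙)*871 = 2 + 871/6 = 883/6)
1/(J(y(-12, -5), 982) + √(X + R(348, -15))) = 1/(883/6 + √(-290584 - 15*(1 + 348))) = 1/(883/6 + √(-290584 - 15*349)) = 1/(883/6 + √(-290584 - 5235)) = 1/(883/6 + √(-295819)) = 1/(883/6 + I*√295819)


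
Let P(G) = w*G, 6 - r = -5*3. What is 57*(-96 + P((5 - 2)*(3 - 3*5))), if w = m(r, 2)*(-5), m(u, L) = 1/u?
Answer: -34884/7 ≈ -4983.4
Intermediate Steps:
r = 21 (r = 6 - (-5)*3 = 6 - 1*(-15) = 6 + 15 = 21)
w = -5/21 ≈ -0.23810
P(G) = -5*G/21
57*(-96 + P((5 - 2)*(3 - 3*5))) = 57*(-96 - 5*(5 - 2)*(3 - 3*5)/21) = 57*(-96 - 5*(3 - 15)/7) = 57*(-96 - 5*(-12)/7) = 57*(-96 - 5/21*(-36)) = 57*(-96 + 60/7) = 57*(-612/7) = -34884/7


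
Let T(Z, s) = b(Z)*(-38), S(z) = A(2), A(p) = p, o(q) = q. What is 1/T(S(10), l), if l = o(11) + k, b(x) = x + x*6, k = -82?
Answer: -1/532 ≈ -0.0018797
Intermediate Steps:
b(x) = 7*x (b(x) = x + 6*x = 7*x)
S(z) = 2
l = -71 (l = 11 - 82 = -71)
T(Z, s) = -266*Z (T(Z, s) = (7*Z)*(-38) = -266*Z)
1/T(S(10), l) = 1/(-266*2) = 1/(-532) = -1/532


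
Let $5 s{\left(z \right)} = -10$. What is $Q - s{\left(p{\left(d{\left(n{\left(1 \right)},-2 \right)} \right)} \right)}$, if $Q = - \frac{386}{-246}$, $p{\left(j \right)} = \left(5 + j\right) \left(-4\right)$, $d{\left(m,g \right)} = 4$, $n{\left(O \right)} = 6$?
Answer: $\frac{439}{123} \approx 3.5691$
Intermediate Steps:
$p{\left(j \right)} = -20 - 4 j$
$s{\left(z \right)} = -2$ ($s{\left(z \right)} = \frac{1}{5} \left(-10\right) = -2$)
$Q = \frac{193}{123}$ ($Q = \left(-386\right) \left(- \frac{1}{246}\right) = \frac{193}{123} \approx 1.5691$)
$Q - s{\left(p{\left(d{\left(n{\left(1 \right)},-2 \right)} \right)} \right)} = \frac{193}{123} - -2 = \frac{193}{123} + 2 = \frac{439}{123}$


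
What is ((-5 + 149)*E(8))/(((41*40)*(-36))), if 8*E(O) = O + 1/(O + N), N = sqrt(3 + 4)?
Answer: -29/11685 + sqrt(7)/186960 ≈ -0.0024677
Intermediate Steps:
N = sqrt(7) ≈ 2.6458
E(O) = O/8 + 1/(8*(O + sqrt(7))) (E(O) = (O + 1/(O + sqrt(7)))/8 = O/8 + 1/(8*(O + sqrt(7))))
((-5 + 149)*E(8))/(((41*40)*(-36))) = ((-5 + 149)*((1 + 8**2 + 8*sqrt(7))/(8*(8 + sqrt(7)))))/(((41*40)*(-36))) = (144*((1 + 64 + 8*sqrt(7))/(8*(8 + sqrt(7)))))/((1640*(-36))) = (144*((65 + 8*sqrt(7))/(8*(8 + sqrt(7)))))/(-59040) = (18*(65 + 8*sqrt(7))/(8 + sqrt(7)))*(-1/59040) = -(65 + 8*sqrt(7))/(3280*(8 + sqrt(7)))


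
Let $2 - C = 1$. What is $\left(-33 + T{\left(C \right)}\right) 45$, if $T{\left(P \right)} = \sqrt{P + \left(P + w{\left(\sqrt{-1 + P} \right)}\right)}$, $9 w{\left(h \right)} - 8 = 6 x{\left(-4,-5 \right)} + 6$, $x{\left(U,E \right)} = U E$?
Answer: $-1485 + 30 \sqrt{38} \approx -1300.1$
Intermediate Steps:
$x{\left(U,E \right)} = E U$
$C = 1$ ($C = 2 - 1 = 1$)
$w{\left(h \right)} = \frac{134}{9}$ ($w{\left(h \right)} = \frac{8}{9} + \frac{6 \left(\left(-5\right) \left(-4\right)\right) + 6}{9} = \frac{8}{9} + \frac{6 \cdot 20 + 6}{9} = \frac{8}{9} + \frac{120 + 6}{9} = \frac{8}{9} + \frac{1}{9} \cdot 126 = \frac{8}{9} + 14 = \frac{134}{9}$)
$T{\left(P \right)} = \sqrt{\frac{134}{9} + 2 P}$ ($T{\left(P \right)} = \sqrt{P + \left(P + \frac{134}{9}\right)} = \sqrt{P + \left(\frac{134}{9} + P\right)} = \sqrt{\frac{134}{9} + 2 P}$)
$\left(-33 + T{\left(C \right)}\right) 45 = \left(-33 + \frac{\sqrt{134 + 18 \cdot 1}}{3}\right) 45 = \left(-33 + \frac{\sqrt{134 + 18}}{3}\right) 45 = \left(-33 + \frac{\sqrt{152}}{3}\right) 45 = \left(-33 + \frac{2 \sqrt{38}}{3}\right) 45 = -1485 + 30 \sqrt{38}$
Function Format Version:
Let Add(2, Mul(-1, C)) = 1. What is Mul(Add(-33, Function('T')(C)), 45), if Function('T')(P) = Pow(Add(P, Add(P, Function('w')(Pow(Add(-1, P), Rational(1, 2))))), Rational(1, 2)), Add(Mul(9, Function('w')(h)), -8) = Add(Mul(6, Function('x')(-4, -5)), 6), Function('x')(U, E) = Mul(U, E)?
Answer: Add(-1485, Mul(30, Pow(38, Rational(1, 2)))) ≈ -1300.1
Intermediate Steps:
Function('x')(U, E) = Mul(E, U)
C = 1 (C = Add(2, Mul(-1, 1)) = Add(2, -1) = 1)
Function('w')(h) = Rational(134, 9) (Function('w')(h) = Add(Rational(8, 9), Mul(Rational(1, 9), Add(Mul(6, Mul(-5, -4)), 6))) = Add(Rational(8, 9), Mul(Rational(1, 9), Add(Mul(6, 20), 6))) = Add(Rational(8, 9), Mul(Rational(1, 9), Add(120, 6))) = Add(Rational(8, 9), Mul(Rational(1, 9), 126)) = Add(Rational(8, 9), 14) = Rational(134, 9))
Function('T')(P) = Pow(Add(Rational(134, 9), Mul(2, P)), Rational(1, 2)) (Function('T')(P) = Pow(Add(P, Add(P, Rational(134, 9))), Rational(1, 2)) = Pow(Add(P, Add(Rational(134, 9), P)), Rational(1, 2)) = Pow(Add(Rational(134, 9), Mul(2, P)), Rational(1, 2)))
Mul(Add(-33, Function('T')(C)), 45) = Mul(Add(-33, Mul(Rational(1, 3), Pow(Add(134, Mul(18, 1)), Rational(1, 2)))), 45) = Mul(Add(-33, Mul(Rational(1, 3), Pow(Add(134, 18), Rational(1, 2)))), 45) = Mul(Add(-33, Mul(Rational(1, 3), Pow(152, Rational(1, 2)))), 45) = Mul(Add(-33, Mul(Rational(1, 3), Mul(2, Pow(38, Rational(1, 2))))), 45) = Mul(Add(-33, Mul(Rational(2, 3), Pow(38, Rational(1, 2)))), 45) = Add(-1485, Mul(30, Pow(38, Rational(1, 2))))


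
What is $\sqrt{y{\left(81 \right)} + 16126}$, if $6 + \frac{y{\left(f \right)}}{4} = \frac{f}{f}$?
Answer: $\sqrt{16106} \approx 126.91$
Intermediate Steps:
$y{\left(f \right)} = -20$ ($y{\left(f \right)} = -24 + 4 \frac{f}{f} = -24 + 4 \cdot 1 = -24 + 4 = -20$)
$\sqrt{y{\left(81 \right)} + 16126} = \sqrt{-20 + 16126} = \sqrt{16106}$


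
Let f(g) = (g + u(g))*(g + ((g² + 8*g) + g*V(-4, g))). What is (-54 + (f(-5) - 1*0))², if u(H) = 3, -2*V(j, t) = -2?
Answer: 16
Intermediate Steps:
V(j, t) = 1 (V(j, t) = -½*(-2) = 1)
f(g) = (3 + g)*(g² + 10*g) (f(g) = (g + 3)*(g + ((g² + 8*g) + g*1)) = (3 + g)*(g + ((g² + 8*g) + g)) = (3 + g)*(g + (g² + 9*g)) = (3 + g)*(g² + 10*g))
(-54 + (f(-5) - 1*0))² = (-54 + (-5*(30 + (-5)² + 13*(-5)) - 1*0))² = (-54 + (-5*(30 + 25 - 65) + 0))² = (-54 + (-5*(-10) + 0))² = (-54 + (50 + 0))² = (-54 + 50)² = (-4)² = 16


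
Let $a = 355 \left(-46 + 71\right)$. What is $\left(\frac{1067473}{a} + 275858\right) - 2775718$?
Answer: $- \frac{22185190027}{8875} \approx -2.4997 \cdot 10^{6}$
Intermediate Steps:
$a = 8875$ ($a = 355 \cdot 25 = 8875$)
$\left(\frac{1067473}{a} + 275858\right) - 2775718 = \left(\frac{1067473}{8875} + 275858\right) - 2775718 = \frac{2449307223}{8875} - 2775718 = - \frac{22185190027}{8875}$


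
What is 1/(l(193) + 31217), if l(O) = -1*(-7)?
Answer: 1/31224 ≈ 3.2027e-5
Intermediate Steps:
l(O) = 7
1/(l(193) + 31217) = 1/(7 + 31217) = 1/31224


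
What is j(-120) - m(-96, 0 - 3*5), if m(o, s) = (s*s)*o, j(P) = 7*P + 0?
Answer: 20760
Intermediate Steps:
j(P) = 7*P
m(o, s) = o*s² (m(o, s) = s²*o = o*s²)
j(-120) - m(-96, 0 - 3*5) = 7*(-120) - (-96)*(0 - 3*5)² = -840 - (-96)*(0 - 15)² = -840 - (-96)*(-15)² = -840 - (-96)*225 = -840 - 1*(-21600) = -840 + 21600 = 20760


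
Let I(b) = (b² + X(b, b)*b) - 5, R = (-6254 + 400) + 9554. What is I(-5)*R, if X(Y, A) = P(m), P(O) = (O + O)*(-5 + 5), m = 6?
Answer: 74000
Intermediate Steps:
P(O) = 0 (P(O) = (2*O)*0 = 0)
X(Y, A) = 0
R = 3700 (R = -5854 + 9554 = 3700)
I(b) = -5 + b² (I(b) = (b² + 0*b) - 5 = (b² + 0) - 5 = b² - 5 = -5 + b²)
I(-5)*R = (-5 + (-5)²)*3700 = (-5 + 25)*3700 = 20*3700 = 74000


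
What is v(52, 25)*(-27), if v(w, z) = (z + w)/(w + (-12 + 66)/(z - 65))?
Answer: -41580/1013 ≈ -41.046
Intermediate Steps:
v(w, z) = (w + z)/(w + 54/(-65 + z))
v(52, 25)*(-27) = ((25² - 65*52 - 65*25 + 52*25)/(54 - 65*52 + 52*25))*(-27) = ((625 - 3380 - 1625 + 1300)/(54 - 3380 + 1300))*(-27) = (-3080/(-2026))*(-27) = -1/2026*(-3080)*(-27) = (1540/1013)*(-27) = -41580/1013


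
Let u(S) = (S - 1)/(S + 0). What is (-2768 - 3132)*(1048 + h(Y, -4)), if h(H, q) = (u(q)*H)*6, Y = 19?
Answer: -7023950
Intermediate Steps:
u(S) = (-1 + S)/S
h(H, q) = 6*H*(-1 + q)/q (h(H, q) = (((-1 + q)/q)*H)*6 = (H*(-1 + q)/q)*6 = 6*H*(-1 + q)/q)
(-2768 - 3132)*(1048 + h(Y, -4)) = (-2768 - 3132)*(1048 + 6*19*(-1 - 4)/(-4)) = -5900*(1048 + 6*19*(-¼)*(-5)) = -5900*(1048 + 285/2) = -5900*2381/2 = -7023950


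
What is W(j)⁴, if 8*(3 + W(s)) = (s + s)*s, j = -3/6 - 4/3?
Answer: 9354951841/429981696 ≈ 21.757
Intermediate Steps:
j = -11/6 (j = -3*⅙ - 4*⅓ = -½ - 4/3 = -11/6 ≈ -1.8333)
W(s) = -3 + s²/4 (W(s) = -3 + ((s + s)*s)/8 = -3 + ((2*s)*s)/8 = -3 + (2*s²)/8 = -3 + s²/4)
W(j)⁴ = (-3 + (-11/6)²/4)⁴ = (-3 + (¼)*(121/36))⁴ = (-3 + 121/144)⁴ = (-311/144)⁴ = 9354951841/429981696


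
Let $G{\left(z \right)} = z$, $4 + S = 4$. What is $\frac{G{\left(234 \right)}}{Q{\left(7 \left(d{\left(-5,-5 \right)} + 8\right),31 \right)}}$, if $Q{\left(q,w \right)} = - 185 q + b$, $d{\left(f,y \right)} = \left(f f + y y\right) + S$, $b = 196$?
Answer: $- \frac{117}{37457} \approx -0.0031236$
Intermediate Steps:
$S = 0$ ($S = -4 + 4 = 0$)
$d{\left(f,y \right)} = f^{2} + y^{2}$ ($d{\left(f,y \right)} = \left(f f + y y\right) + 0 = \left(f^{2} + y^{2}\right) + 0 = f^{2} + y^{2}$)
$Q{\left(q,w \right)} = 196 - 185 q$ ($Q{\left(q,w \right)} = - 185 q + 196 = 196 - 185 q$)
$\frac{G{\left(234 \right)}}{Q{\left(7 \left(d{\left(-5,-5 \right)} + 8\right),31 \right)}} = \frac{234}{196 - 185 \cdot 7 \left(\left(\left(-5\right)^{2} + \left(-5\right)^{2}\right) + 8\right)} = \frac{234}{196 - 185 \cdot 7 \left(\left(25 + 25\right) + 8\right)} = \frac{234}{196 - 185 \cdot 7 \left(50 + 8\right)} = \frac{234}{196 - 185 \cdot 7 \cdot 58} = \frac{234}{196 - 75110} = \frac{234}{-74914} = 234 \left(- \frac{1}{74914}\right) = - \frac{117}{37457}$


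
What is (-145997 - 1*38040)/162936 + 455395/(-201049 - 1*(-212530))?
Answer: 24029103641/623556072 ≈ 38.536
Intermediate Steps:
(-145997 - 1*38040)/162936 + 455395/(-201049 - 1*(-212530)) = (-145997 - 38040)*(1/162936) + 455395/(-201049 + 212530) = -184037*1/162936 + 455395/11481 = -184037/162936 + 455395*(1/11481) = -184037/162936 + 455395/11481 = 24029103641/623556072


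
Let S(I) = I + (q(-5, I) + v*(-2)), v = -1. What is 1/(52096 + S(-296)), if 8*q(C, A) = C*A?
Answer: 1/51987 ≈ 1.9236e-5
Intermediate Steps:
q(C, A) = A*C/8 (q(C, A) = (C*A)/8 = (A*C)/8 = A*C/8)
S(I) = 2 + 3*I/8 (S(I) = I + ((1/8)*I*(-5) - 1*(-2)) = I + (-5*I/8 + 2) = I + (2 - 5*I/8) = 2 + 3*I/8)
1/(52096 + S(-296)) = 1/(52096 + (2 + (3/8)*(-296))) = 1/(52096 + (2 - 111)) = 1/(52096 - 109) = 1/51987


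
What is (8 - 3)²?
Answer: 25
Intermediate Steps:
(8 - 3)² = 5² = 25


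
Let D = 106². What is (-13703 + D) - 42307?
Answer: -44774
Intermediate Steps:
D = 11236
(-13703 + D) - 42307 = (-13703 + 11236) - 42307 = -2467 - 42307 = -44774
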